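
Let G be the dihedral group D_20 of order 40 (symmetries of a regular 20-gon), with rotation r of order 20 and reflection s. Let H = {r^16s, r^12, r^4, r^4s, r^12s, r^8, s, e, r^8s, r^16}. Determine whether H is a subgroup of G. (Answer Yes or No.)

Yes

|H| = 10 divides |G| = 40, consistent with Lagrange.
H contains the identity, every element's inverse is in H, and H is closed under ·: it is a subgroup.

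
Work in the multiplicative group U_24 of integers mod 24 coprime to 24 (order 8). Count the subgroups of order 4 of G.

|G| = 8 and 4 | 8, so subgroups of order 4 are possible by Lagrange.
The subgroups of order 4 are: {1, 11, 13, 23}; {1, 11, 17, 19}; {1, 5, 7, 11}; {1, 5, 13, 17}; … (7 in all).
So G has 7 subgroups of order 4.

7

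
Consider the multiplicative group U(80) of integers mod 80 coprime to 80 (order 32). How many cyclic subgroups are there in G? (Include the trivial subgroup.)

A cyclic subgroup of order d is generated by each of its φ(d) elements of order d, so the cyclic subgroups of order d number (#elements of order d)/φ(d).
Cyclic subgroups by order — order 1: 1; order 2: 7; order 4: 12.
Total: 20.

20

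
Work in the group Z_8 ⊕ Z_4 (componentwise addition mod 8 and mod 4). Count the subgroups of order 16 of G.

3

|G| = 32 and 16 | 32, so subgroups of order 16 are possible by Lagrange.
The subgroups of order 16 are: {(0,0), (0,1), (0,2), (0,3), (2,0), (2,1), (2,2), (2,3), (4,0), (4,1), (4,2), (4,3), (6,0), (6,1), (6,2), (6,3)}; {(0,0), (0,2), (1,0), (1,2), (2,0), (2,2), (3,0), (3,2), (4,0), (4,2), (5,0), (5,2), (6,0), (6,2), (7,0), (7,2)}; {(0,0), (0,2), (1,1), (1,3), (2,0), (2,2), (3,1), (3,3), (4,0), (4,2), (5,1), (5,3), (6,0), (6,2), (7,1), (7,3)}.
So G has 3 subgroups of order 16.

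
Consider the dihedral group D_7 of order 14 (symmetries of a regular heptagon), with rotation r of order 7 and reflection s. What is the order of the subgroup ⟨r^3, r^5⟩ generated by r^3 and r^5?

7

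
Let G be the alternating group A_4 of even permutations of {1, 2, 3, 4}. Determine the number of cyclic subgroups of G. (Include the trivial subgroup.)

8

A cyclic subgroup of order d is generated by each of its φ(d) elements of order d, so the cyclic subgroups of order d number (#elements of order d)/φ(d).
Cyclic subgroups by order — order 1: 1; order 2: 3; order 3: 4.
Total: 8.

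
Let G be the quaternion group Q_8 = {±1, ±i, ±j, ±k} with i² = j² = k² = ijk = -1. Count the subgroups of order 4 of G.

3

|G| = 8 and 4 | 8, so subgroups of order 4 are possible by Lagrange.
The subgroups of order 4 are: {1, -1, i, -i}; {1, -1, j, -j}; {1, -1, k, -k}.
So G has 3 subgroups of order 4.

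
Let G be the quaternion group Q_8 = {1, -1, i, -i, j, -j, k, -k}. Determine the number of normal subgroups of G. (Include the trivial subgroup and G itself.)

G has 6 subgroups. Checking conjugation-invariance by order — order 1: 1/1 normal; order 2: 1/1 normal; order 4: 3/3 normal; order 8: 1/1 normal.
Total normal subgroups: 6.

6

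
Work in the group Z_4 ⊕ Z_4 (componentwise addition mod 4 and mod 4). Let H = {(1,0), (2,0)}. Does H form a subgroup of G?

The identity (0,0) ∉ H, so H is not a subgroup.

No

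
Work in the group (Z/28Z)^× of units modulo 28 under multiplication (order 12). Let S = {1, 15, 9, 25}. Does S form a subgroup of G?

Closure fails: 9 · 15 = 23 ∉ S. So S is not a subgroup.

No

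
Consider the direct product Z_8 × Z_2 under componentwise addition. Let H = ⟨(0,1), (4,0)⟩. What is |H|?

4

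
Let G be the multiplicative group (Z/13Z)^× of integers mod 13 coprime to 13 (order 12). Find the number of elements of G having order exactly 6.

2

The elements of order 6 are: 4, 10.
That's 2.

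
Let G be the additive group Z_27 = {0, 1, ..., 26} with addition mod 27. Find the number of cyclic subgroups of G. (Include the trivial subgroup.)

4

Group the elements of G by the cyclic subgroup they generate; each cyclic subgroup of order d accounts for φ(d) elements.
Cyclic subgroups by order — order 1: 1; order 3: 1; order 9: 1; order 27: 1.
Total: 4.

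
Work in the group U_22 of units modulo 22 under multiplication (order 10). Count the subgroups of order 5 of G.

1

|G| = 10 and 5 | 10, so subgroups of order 5 are possible by Lagrange.
The subgroups of order 5 are: {1, 3, 5, 9, 15}.
So G has 1 subgroup of order 5.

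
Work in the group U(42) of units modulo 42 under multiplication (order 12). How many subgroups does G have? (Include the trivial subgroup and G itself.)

10

|G| = 12, so by Lagrange every subgroup order divides 12. Divisors: 1, 2, 3, 4, 6, 12.
Subgroups by order — order 1: 1; order 2: 3; order 3: 1; order 4: 1; order 6: 3; order 12: 1.
Total: 1 + 3 + 1 + 1 + 3 + 1 = 10.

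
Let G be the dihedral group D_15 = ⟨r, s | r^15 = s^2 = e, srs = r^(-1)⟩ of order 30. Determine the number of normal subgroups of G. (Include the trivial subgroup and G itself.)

5

G has 28 subgroups. Checking conjugation-invariance by order — order 1: 1/1 normal; order 2: 0/15 normal; order 3: 1/1 normal; order 5: 1/1 normal; order 6: 0/5 normal; order 10: 0/3 normal; order 15: 1/1 normal; order 30: 1/1 normal.
Total normal subgroups: 5.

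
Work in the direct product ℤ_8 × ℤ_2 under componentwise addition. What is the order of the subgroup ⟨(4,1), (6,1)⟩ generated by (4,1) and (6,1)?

8

|⟨(4,1)⟩| = 2 and |⟨(6,1)⟩| = 4, so |H| is a multiple of lcm(2, 4) = 4 and divides |G| = 16.
Closing under the operation: H = {(0,0), (0,1), (2,0), (2,1), (4,0), (4,1), (6,0), (6,1)}, so |H| = 8.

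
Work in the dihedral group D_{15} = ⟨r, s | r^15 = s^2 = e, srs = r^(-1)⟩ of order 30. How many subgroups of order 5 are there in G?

1

|G| = 30 and 5 | 30, so subgroups of order 5 are possible by Lagrange.
The subgroups of order 5 are: {e, r^3, r^6, r^9, r^12}.
So G has 1 subgroup of order 5.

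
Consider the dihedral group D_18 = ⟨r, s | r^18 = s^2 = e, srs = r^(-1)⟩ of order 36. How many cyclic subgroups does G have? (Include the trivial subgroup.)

24

A cyclic subgroup of order d is generated by each of its φ(d) elements of order d, so the cyclic subgroups of order d number (#elements of order d)/φ(d).
Cyclic subgroups by order — order 1: 1; order 2: 19; order 3: 1; order 6: 1; order 9: 1; order 18: 1.
Total: 24.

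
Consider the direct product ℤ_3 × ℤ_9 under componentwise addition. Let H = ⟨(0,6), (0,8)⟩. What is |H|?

|⟨(0,6)⟩| = 3 and |⟨(0,8)⟩| = 9, so |H| is a multiple of lcm(3, 9) = 9 and divides |G| = 27.
Closing under the operation: H = {(0,0), (0,1), (0,2), (0,3), (0,4), (0,5), (0,6), (0,7), (0,8)}, so |H| = 9.

9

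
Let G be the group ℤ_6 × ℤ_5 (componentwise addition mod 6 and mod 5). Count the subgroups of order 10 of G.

1

|G| = 30 and 10 | 30, so subgroups of order 10 are possible by Lagrange.
The subgroups of order 10 are: {(0,0), (0,1), (0,2), (0,3), (0,4), (3,0), (3,1), (3,2), (3,3), (3,4)}.
So G has 1 subgroup of order 10.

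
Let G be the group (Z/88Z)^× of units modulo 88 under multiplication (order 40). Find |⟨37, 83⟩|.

20

|⟨37⟩| = 10 and |⟨83⟩| = 10, so |H| is a multiple of lcm(10, 10) = 10 and divides |G| = 40.
Closing under the operation: H = {1, 5, 7, 9, 19, 25, 35, 37, 39, 43, 45, 49, 51, 53, 63, 69, 79, 81, 83, 87}, so |H| = 20.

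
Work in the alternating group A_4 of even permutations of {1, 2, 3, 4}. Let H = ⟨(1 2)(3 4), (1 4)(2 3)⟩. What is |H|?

4

|⟨(1 2)(3 4)⟩| = 2 and |⟨(1 4)(2 3)⟩| = 2, so |H| is a multiple of lcm(2, 2) = 2 and divides |G| = 12.
Closing under the operation: H = {e, (1 2)(3 4), (1 3)(2 4), (1 4)(2 3)}, so |H| = 4.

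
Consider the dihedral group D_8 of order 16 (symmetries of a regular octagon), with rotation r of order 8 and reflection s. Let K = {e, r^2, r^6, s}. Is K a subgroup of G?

No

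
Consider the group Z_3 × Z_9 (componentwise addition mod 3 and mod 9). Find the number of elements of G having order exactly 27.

0

An element (a,b) has order lcm(ord(a), ord(b)); count pairs with lcm equal to 27.
Enumerating gives 0 such elements.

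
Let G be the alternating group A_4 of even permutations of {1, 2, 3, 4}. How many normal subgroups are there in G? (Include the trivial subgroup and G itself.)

G has 10 subgroups. Checking conjugation-invariance by order — order 1: 1/1 normal; order 2: 0/3 normal; order 3: 0/4 normal; order 4: 1/1 normal; order 12: 1/1 normal.
Total normal subgroups: 3.

3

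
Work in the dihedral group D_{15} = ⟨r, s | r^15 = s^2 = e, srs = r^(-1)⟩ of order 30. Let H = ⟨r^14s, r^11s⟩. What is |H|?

|⟨r^14s⟩| = 2 and |⟨r^11s⟩| = 2, so |H| is a multiple of lcm(2, 2) = 2 and divides |G| = 30.
Closing under the operation: H = {e, r^3, r^6, r^9, r^12, r^2s, r^5s, r^8s, r^11s, r^14s}, so |H| = 10.

10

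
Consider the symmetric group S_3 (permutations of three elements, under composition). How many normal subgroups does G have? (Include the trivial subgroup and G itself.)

G has 6 subgroups. Checking conjugation-invariance by order — order 1: 1/1 normal; order 2: 0/3 normal; order 3: 1/1 normal; order 6: 1/1 normal.
Total normal subgroups: 3.

3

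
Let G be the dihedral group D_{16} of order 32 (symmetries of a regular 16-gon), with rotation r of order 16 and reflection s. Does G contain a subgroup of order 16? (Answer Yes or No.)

Yes

16 | 32. A subgroup of order 16 is {e, r, r^2, r^3, r^4, r^5, r^6, r^7, r^8, r^9, r^10, r^11, r^12, r^13, r^14, r^15}.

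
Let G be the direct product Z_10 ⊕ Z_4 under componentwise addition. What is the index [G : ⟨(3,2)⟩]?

4

|⟨(3,2)⟩| = 10 and |G| = 40.
By Lagrange, [G : H] = |G|/|H| = 40/10 = 4.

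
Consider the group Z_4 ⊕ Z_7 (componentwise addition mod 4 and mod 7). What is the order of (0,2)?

7

The order of (0,2) in Z_4 × Z_7 is lcm(ord(0) in Z_4, ord(2) in Z_7).
ord(0) = 1 and ord(2) = 7, so |⟨(0,2)⟩| = lcm(1, 7) = 7.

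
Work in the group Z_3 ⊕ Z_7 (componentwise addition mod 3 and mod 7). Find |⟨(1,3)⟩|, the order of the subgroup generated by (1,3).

21

The order of (1,3) in Z_3 × Z_7 is lcm(ord(1) in Z_3, ord(3) in Z_7).
ord(1) = 3 and ord(3) = 7, so |⟨(1,3)⟩| = lcm(3, 7) = 21.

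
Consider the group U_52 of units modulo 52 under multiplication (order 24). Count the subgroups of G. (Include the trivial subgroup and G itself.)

16

|G| = 24, so by Lagrange every subgroup order divides 24. Divisors: 1, 2, 3, 4, 6, 8, 12, 24.
Subgroups by order — order 1: 1; order 2: 3; order 3: 1; order 4: 3; order 6: 3; order 8: 1; order 12: 3; order 24: 1.
Total: 1 + 3 + 1 + 3 + 3 + 1 + 3 + 1 = 16.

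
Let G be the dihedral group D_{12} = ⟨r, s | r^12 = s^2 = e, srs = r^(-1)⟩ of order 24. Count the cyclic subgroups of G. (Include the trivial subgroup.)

Each element a generates a cyclic subgroup ⟨a⟩; distinct elements may generate the same one (a cyclic group of order d has φ(d) generators).
Cyclic subgroups by order — order 1: 1; order 2: 13; order 3: 1; order 4: 1; order 6: 1; order 12: 1.
Total: 18.

18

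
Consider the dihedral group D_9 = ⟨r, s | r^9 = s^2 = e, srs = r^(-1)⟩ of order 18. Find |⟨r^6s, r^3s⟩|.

|⟨r^6s⟩| = 2 and |⟨r^3s⟩| = 2, so |H| is a multiple of lcm(2, 2) = 2 and divides |G| = 18.
Closing under the operation: H = {e, r^3, r^6, s, r^3s, r^6s}, so |H| = 6.

6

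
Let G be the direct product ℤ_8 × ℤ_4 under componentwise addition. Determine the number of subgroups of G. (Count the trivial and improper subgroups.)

22

|G| = 32, so by Lagrange every subgroup order divides 32. Divisors: 1, 2, 4, 8, 16, 32.
Subgroups by order — order 1: 1; order 2: 3; order 4: 7; order 8: 7; order 16: 3; order 32: 1.
Total: 1 + 3 + 7 + 7 + 3 + 1 = 22.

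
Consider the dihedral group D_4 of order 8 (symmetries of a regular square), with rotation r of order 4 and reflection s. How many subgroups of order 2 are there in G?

5

|G| = 8 and 2 | 8, so subgroups of order 2 are possible by Lagrange.
The subgroups of order 2 are: {e, r^2}; {e, r^2s}; {e, r^3s}; {e, rs}; … (5 in all).
So G has 5 subgroups of order 2.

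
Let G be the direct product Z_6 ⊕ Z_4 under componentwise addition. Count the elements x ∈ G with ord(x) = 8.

An element (a,b) has order lcm(ord(a), ord(b)); count pairs with lcm equal to 8.
Enumerating gives 0 such elements.

0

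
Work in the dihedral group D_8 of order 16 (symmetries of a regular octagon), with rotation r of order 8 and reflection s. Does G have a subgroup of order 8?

8 | 16. A subgroup of order 8 is {e, r, r^2, r^3, r^4, r^5, r^6, r^7}.

Yes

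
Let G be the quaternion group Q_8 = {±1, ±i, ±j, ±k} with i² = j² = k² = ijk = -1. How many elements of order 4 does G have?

The elements of order 4 are: i, -i, j, -j, k, -k.
That's 6.

6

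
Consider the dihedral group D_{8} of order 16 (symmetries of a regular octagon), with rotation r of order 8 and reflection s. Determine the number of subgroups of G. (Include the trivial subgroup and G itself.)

|G| = 16, so by Lagrange every subgroup order divides 16. Divisors: 1, 2, 4, 8, 16.
Subgroups by order — order 1: 1; order 2: 9; order 4: 5; order 8: 3; order 16: 1.
Total: 1 + 9 + 5 + 3 + 1 = 19.

19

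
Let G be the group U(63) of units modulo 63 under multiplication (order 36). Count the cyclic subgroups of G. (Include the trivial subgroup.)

Group the elements of G by the cyclic subgroup they generate; each cyclic subgroup of order d accounts for φ(d) elements.
Cyclic subgroups by order — order 1: 1; order 2: 3; order 3: 4; order 6: 12.
Total: 20.

20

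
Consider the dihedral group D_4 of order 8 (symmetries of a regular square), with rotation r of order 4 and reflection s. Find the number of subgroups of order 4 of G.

|G| = 8 and 4 | 8, so subgroups of order 4 are possible by Lagrange.
The subgroups of order 4 are: {e, r, r^2, r^3}; {e, r^2, s, r^2s}; {e, r^2, rs, r^3s}.
So G has 3 subgroups of order 4.

3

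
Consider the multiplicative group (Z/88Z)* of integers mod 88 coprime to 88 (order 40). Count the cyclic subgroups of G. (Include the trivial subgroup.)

16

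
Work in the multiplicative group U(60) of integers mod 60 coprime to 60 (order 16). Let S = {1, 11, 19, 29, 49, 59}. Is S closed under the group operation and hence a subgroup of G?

No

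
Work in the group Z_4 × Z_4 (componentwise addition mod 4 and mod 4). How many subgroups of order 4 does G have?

7

|G| = 16 and 4 | 16, so subgroups of order 4 are possible by Lagrange.
The subgroups of order 4 are: {(0,0), (0,1), (0,2), (0,3)}; {(0,0), (0,2), (2,0), (2,2)}; {(0,0), (0,2), (2,1), (2,3)}; {(0,0), (1,0), (2,0), (3,0)}; … (7 in all).
So G has 7 subgroups of order 4.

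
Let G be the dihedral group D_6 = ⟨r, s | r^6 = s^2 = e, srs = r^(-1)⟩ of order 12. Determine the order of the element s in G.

Computing powers of s: the smallest k with (s)^k = e is k = 2.

2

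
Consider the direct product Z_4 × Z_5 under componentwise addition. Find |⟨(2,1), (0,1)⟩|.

|⟨(2,1)⟩| = 10 and |⟨(0,1)⟩| = 5, so |H| is a multiple of lcm(10, 5) = 10 and divides |G| = 20.
Closing under the operation: H = {(0,0), (0,1), (0,2), (0,3), (0,4), (2,0), (2,1), (2,2), (2,3), (2,4)}, so |H| = 10.

10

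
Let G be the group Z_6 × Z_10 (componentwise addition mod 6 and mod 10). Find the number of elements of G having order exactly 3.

An element (a,b) has order lcm(ord(a), ord(b)); count pairs with lcm equal to 3.
Enumerating gives 2 such elements.

2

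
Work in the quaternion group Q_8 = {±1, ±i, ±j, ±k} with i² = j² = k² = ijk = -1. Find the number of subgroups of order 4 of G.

|G| = 8 and 4 | 8, so subgroups of order 4 are possible by Lagrange.
The subgroups of order 4 are: {1, -1, i, -i}; {1, -1, j, -j}; {1, -1, k, -k}.
So G has 3 subgroups of order 4.

3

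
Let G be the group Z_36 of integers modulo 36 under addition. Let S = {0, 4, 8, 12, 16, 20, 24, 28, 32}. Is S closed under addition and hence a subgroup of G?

Yes

|S| = 9 divides |G| = 36, consistent with Lagrange.
S contains the identity, every element's inverse is in S, and S is closed under +: it is a subgroup.
In fact S = ⟨32⟩.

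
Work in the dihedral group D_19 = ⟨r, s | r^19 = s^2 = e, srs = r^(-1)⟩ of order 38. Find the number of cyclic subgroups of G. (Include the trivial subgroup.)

21

Group the elements of G by the cyclic subgroup they generate; each cyclic subgroup of order d accounts for φ(d) elements.
Cyclic subgroups by order — order 1: 1; order 2: 19; order 19: 1.
Total: 21.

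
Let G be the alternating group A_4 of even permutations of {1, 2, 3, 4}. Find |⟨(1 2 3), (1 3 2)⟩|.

|⟨(1 2 3)⟩| = 3 and |⟨(1 3 2)⟩| = 3, so |H| is a multiple of lcm(3, 3) = 3 and divides |G| = 12.
Closing under the operation: H = {e, (1 2 3), (1 3 2)}, so |H| = 3.

3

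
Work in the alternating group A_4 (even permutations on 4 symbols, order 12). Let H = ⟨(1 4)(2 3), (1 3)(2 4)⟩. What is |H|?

4

|⟨(1 4)(2 3)⟩| = 2 and |⟨(1 3)(2 4)⟩| = 2, so |H| is a multiple of lcm(2, 2) = 2 and divides |G| = 12.
Closing under the operation: H = {e, (1 2)(3 4), (1 3)(2 4), (1 4)(2 3)}, so |H| = 4.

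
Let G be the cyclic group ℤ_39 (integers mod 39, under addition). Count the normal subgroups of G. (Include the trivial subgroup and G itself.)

G is abelian, so every subgroup is normal.
G has 4 subgroups in total, hence 4 normal subgroups.

4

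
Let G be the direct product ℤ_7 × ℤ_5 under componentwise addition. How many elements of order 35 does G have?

An element (a,b) has order lcm(ord(a), ord(b)); count pairs with lcm equal to 35.
Enumerating gives 24 such elements.

24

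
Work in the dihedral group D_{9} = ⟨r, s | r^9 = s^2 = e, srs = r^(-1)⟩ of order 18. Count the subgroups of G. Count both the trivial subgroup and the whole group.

|G| = 18, so by Lagrange every subgroup order divides 18. Divisors: 1, 2, 3, 6, 9, 18.
Subgroups by order — order 1: 1; order 2: 9; order 3: 1; order 6: 3; order 9: 1; order 18: 1.
Total: 1 + 9 + 1 + 3 + 1 + 1 = 16.

16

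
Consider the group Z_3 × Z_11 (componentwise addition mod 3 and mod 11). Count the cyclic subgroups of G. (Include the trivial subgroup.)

Each element a generates a cyclic subgroup ⟨a⟩; distinct elements may generate the same one (a cyclic group of order d has φ(d) generators).
Cyclic subgroups by order — order 1: 1; order 3: 1; order 11: 1; order 33: 1.
Total: 4.

4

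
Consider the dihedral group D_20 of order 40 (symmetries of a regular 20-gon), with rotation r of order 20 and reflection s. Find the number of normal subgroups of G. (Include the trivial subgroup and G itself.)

9

G has 48 subgroups. Checking conjugation-invariance by order — order 1: 1/1 normal; order 2: 1/21 normal; order 4: 1/11 normal; order 5: 1/1 normal; order 8: 0/5 normal; order 10: 1/5 normal; order 20: 3/3 normal; order 40: 1/1 normal.
Total normal subgroups: 9.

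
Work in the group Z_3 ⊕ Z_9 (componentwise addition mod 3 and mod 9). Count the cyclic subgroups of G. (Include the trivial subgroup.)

A cyclic subgroup of order d is generated by each of its φ(d) elements of order d, so the cyclic subgroups of order d number (#elements of order d)/φ(d).
Cyclic subgroups by order — order 1: 1; order 3: 4; order 9: 3.
Total: 8.

8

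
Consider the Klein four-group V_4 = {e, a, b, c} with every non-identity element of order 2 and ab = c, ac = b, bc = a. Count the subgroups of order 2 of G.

|G| = 4 and 2 | 4, so subgroups of order 2 are possible by Lagrange.
The subgroups of order 2 are: {e, a}; {e, b}; {e, c}.
So G has 3 subgroups of order 2.

3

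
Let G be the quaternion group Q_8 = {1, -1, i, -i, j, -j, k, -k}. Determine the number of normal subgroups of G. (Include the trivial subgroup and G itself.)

6

G has 6 subgroups. Checking conjugation-invariance by order — order 1: 1/1 normal; order 2: 1/1 normal; order 4: 3/3 normal; order 8: 1/1 normal.
Total normal subgroups: 6.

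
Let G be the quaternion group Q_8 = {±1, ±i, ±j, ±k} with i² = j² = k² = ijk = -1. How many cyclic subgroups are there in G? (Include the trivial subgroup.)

5

Group the elements of G by the cyclic subgroup they generate; each cyclic subgroup of order d accounts for φ(d) elements.
Cyclic subgroups by order — order 1: 1; order 2: 1; order 4: 3.
Total: 5.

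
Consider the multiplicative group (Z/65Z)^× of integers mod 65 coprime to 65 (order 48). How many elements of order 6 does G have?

6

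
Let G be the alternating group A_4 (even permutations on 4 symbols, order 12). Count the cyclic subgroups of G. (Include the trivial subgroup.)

Each element a generates a cyclic subgroup ⟨a⟩; distinct elements may generate the same one (a cyclic group of order d has φ(d) generators).
Cyclic subgroups by order — order 1: 1; order 2: 3; order 3: 4.
Total: 8.

8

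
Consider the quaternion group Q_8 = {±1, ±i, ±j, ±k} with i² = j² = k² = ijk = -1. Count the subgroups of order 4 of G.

|G| = 8 and 4 | 8, so subgroups of order 4 are possible by Lagrange.
The subgroups of order 4 are: {1, -1, i, -i}; {1, -1, j, -j}; {1, -1, k, -k}.
So G has 3 subgroups of order 4.

3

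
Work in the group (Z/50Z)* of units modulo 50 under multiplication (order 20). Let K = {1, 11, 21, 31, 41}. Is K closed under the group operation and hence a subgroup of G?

|K| = 5 divides |G| = 20, consistent with Lagrange.
K contains the identity, every element's inverse is in K, and K is closed under ·: it is a subgroup.
In fact K = ⟨21⟩.

Yes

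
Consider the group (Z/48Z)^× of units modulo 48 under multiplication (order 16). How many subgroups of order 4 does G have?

11

|G| = 16 and 4 | 16, so subgroups of order 4 are possible by Lagrange.
The subgroups of order 4 are: {1, 11, 25, 35}; {1, 13, 25, 37}; {1, 7, 17, 23}; {1, 17, 25, 41}; … (11 in all).
So G has 11 subgroups of order 4.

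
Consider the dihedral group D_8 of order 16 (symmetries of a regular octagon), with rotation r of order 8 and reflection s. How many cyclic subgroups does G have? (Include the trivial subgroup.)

12

Group the elements of G by the cyclic subgroup they generate; each cyclic subgroup of order d accounts for φ(d) elements.
Cyclic subgroups by order — order 1: 1; order 2: 9; order 4: 1; order 8: 1.
Total: 12.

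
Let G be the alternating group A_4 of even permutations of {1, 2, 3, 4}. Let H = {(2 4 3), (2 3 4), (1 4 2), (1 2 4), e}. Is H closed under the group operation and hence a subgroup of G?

|H| = 5 does not divide |G| = 12, so by Lagrange H is not a subgroup.

No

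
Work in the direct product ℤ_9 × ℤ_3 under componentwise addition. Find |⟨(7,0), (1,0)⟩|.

|⟨(7,0)⟩| = 9 and |⟨(1,0)⟩| = 9, so |H| is a multiple of lcm(9, 9) = 9 and divides |G| = 27.
Closing under the operation: H = {(0,0), (1,0), (2,0), (3,0), (4,0), (5,0), (6,0), (7,0), (8,0)}, so |H| = 9.

9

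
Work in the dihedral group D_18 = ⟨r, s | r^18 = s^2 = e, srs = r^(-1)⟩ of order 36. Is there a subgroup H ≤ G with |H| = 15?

15 does not divide |G| = 36, so by Lagrange no subgroup of order 15 exists.

No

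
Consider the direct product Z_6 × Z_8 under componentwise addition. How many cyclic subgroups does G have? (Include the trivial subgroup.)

Each element a generates a cyclic subgroup ⟨a⟩; distinct elements may generate the same one (a cyclic group of order d has φ(d) generators).
Cyclic subgroups by order — order 1: 1; order 2: 3; order 3: 1; order 4: 2; order 6: 3; order 8: 2; order 12: 2; order 24: 2.
Total: 16.

16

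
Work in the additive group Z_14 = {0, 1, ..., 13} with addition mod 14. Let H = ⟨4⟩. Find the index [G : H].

|⟨4⟩| = 7 and |G| = 14.
By Lagrange, [G : H] = |G|/|H| = 14/7 = 2.

2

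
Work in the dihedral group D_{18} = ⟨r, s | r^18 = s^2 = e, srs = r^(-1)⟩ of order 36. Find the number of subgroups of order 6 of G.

7

|G| = 36 and 6 | 36, so subgroups of order 6 are possible by Lagrange.
The subgroups of order 6 are: {e, r^6, r^12, r^4s, r^10s, r^16s}; {e, r^6, r^12, r^5s, r^11s, r^17s}; {e, r^6, r^12, s, r^6s, r^12s}; {e, r^6, r^12, rs, r^7s, r^13s}; … (7 in all).
So G has 7 subgroups of order 6.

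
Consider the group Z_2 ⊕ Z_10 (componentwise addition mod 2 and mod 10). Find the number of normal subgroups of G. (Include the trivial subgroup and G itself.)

10

G is abelian, so every subgroup is normal.
G has 10 subgroups in total, hence 10 normal subgroups.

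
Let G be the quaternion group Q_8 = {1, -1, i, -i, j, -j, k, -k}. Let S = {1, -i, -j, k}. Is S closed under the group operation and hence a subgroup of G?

No

-i ∈ S but its inverse i ∉ S, so S is not a subgroup.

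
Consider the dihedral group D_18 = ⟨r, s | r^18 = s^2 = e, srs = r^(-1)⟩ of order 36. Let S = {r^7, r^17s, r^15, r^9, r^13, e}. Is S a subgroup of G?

r^15 ∈ S but its inverse r^3 ∉ S, so S is not a subgroup.

No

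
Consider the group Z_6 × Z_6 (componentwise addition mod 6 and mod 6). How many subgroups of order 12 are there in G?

|G| = 36 and 12 | 36, so subgroups of order 12 are possible by Lagrange.
The subgroups of order 12 are: {(0,0), (0,1), (0,2), (0,3), (0,4), (0,5), (3,0), (3,1), (3,2), (3,3), (3,4), (3,5)}; {(0,0), (0,3), (1,0), (1,3), (2,0), (2,3), (3,0), (3,3), (4,0), (4,3), (5,0), (5,3)}; {(0,0), (0,3), (1,1), (1,4), (2,2), (2,5), (3,0), (3,3), (4,1), (4,4), (5,2), (5,5)}; {(0,0), (0,3), (1,2), (1,5), (2,1), (2,4), (3,0), (3,3), (4,2), (4,5), (5,1), (5,4)}.
So G has 4 subgroups of order 12.

4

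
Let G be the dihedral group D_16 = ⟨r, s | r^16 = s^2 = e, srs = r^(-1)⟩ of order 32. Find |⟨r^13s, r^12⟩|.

8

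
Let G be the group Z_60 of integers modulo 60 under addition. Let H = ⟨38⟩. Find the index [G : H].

|⟨38⟩| = 30 and |G| = 60.
By Lagrange, [G : H] = |G|/|H| = 60/30 = 2.

2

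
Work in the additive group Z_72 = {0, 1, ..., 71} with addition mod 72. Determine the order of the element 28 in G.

In Z_72, the order of an element a is n/gcd(a, n).
gcd(28, 72) = 4, so |⟨28⟩| = 72/4 = 18.

18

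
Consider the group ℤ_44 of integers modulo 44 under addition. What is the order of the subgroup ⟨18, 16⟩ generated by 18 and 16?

|⟨18⟩| = 22 and |⟨16⟩| = 11, so |H| is a multiple of lcm(22, 11) = 22 and divides |G| = 44.
Closing under the operation: H = {0, 2, 4, 6, 8, 10, 12, 14, 16, 18, 20, 22, 24, 26, 28, 30, 32, 34, 36, 38, 40, 42}, so |H| = 22.

22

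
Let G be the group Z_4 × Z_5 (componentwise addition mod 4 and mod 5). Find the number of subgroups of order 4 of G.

|G| = 20 and 4 | 20, so subgroups of order 4 are possible by Lagrange.
The subgroups of order 4 are: {(0,0), (1,0), (2,0), (3,0)}.
So G has 1 subgroup of order 4.

1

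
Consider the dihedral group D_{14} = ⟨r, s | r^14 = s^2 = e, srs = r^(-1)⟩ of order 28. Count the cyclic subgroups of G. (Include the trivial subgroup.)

Each element a generates a cyclic subgroup ⟨a⟩; distinct elements may generate the same one (a cyclic group of order d has φ(d) generators).
Cyclic subgroups by order — order 1: 1; order 2: 15; order 7: 1; order 14: 1.
Total: 18.

18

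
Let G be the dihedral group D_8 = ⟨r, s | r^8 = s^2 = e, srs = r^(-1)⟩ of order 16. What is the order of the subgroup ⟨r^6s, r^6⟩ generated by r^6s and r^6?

|⟨r^6s⟩| = 2 and |⟨r^6⟩| = 4, so |H| is a multiple of lcm(2, 4) = 4 and divides |G| = 16.
Closing under the operation: H = {e, r^2, r^4, r^6, s, r^2s, r^4s, r^6s}, so |H| = 8.

8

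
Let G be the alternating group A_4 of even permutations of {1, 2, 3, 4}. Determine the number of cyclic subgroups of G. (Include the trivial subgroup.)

8

A cyclic subgroup of order d is generated by each of its φ(d) elements of order d, so the cyclic subgroups of order d number (#elements of order d)/φ(d).
Cyclic subgroups by order — order 1: 1; order 2: 3; order 3: 4.
Total: 8.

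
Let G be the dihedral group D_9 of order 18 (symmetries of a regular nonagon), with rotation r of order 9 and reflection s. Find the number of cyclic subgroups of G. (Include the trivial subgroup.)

A cyclic subgroup of order d is generated by each of its φ(d) elements of order d, so the cyclic subgroups of order d number (#elements of order d)/φ(d).
Cyclic subgroups by order — order 1: 1; order 2: 9; order 3: 1; order 9: 1.
Total: 12.

12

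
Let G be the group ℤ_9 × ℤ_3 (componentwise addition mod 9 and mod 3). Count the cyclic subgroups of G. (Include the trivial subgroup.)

Each element a generates a cyclic subgroup ⟨a⟩; distinct elements may generate the same one (a cyclic group of order d has φ(d) generators).
Cyclic subgroups by order — order 1: 1; order 3: 4; order 9: 3.
Total: 8.

8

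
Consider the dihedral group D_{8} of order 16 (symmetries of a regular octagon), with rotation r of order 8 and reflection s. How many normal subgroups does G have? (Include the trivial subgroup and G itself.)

G has 19 subgroups. Checking conjugation-invariance by order — order 1: 1/1 normal; order 2: 1/9 normal; order 4: 1/5 normal; order 8: 3/3 normal; order 16: 1/1 normal.
Total normal subgroups: 7.

7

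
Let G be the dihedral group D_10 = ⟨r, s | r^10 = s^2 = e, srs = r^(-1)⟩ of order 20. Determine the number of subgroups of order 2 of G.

|G| = 20 and 2 | 20, so subgroups of order 2 are possible by Lagrange.
The subgroups of order 2 are: {e, r^2s}; {e, r^3s}; {e, r^4s}; {e, r^5}; … (11 in all).
So G has 11 subgroups of order 2.

11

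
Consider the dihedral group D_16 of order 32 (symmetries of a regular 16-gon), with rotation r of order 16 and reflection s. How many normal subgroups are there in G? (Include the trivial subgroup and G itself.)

G has 36 subgroups. Checking conjugation-invariance by order — order 1: 1/1 normal; order 2: 1/17 normal; order 4: 1/9 normal; order 8: 1/5 normal; order 16: 3/3 normal; order 32: 1/1 normal.
Total normal subgroups: 8.

8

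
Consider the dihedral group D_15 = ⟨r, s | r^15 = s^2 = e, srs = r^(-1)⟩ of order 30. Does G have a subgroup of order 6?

6 | 30. A subgroup of order 6 is {e, r^5, r^10, s, r^5s, r^10s}.

Yes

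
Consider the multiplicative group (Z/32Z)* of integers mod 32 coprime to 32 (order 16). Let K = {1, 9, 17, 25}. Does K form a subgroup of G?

Yes

|K| = 4 divides |G| = 16, consistent with Lagrange.
K contains the identity, every element's inverse is in K, and K is closed under ·: it is a subgroup.
In fact K = ⟨25⟩.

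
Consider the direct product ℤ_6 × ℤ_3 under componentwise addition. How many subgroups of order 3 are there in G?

|G| = 18 and 3 | 18, so subgroups of order 3 are possible by Lagrange.
The subgroups of order 3 are: {(0,0), (0,1), (0,2)}; {(0,0), (2,0), (4,0)}; {(0,0), (2,1), (4,2)}; {(0,0), (2,2), (4,1)}.
So G has 4 subgroups of order 3.

4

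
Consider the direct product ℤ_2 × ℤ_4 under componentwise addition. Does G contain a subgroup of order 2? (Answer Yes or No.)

2 | 8. A subgroup of order 2 is {(0,0), (0,2)}.

Yes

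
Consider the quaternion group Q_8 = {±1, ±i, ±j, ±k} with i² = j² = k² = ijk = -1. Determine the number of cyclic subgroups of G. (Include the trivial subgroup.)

A cyclic subgroup of order d is generated by each of its φ(d) elements of order d, so the cyclic subgroups of order d number (#elements of order d)/φ(d).
Cyclic subgroups by order — order 1: 1; order 2: 1; order 4: 3.
Total: 5.

5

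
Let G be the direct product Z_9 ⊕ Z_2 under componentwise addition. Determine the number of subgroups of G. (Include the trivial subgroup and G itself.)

6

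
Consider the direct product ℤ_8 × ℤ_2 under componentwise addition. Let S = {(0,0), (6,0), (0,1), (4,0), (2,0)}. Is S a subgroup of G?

|S| = 5 does not divide |G| = 16, so by Lagrange S is not a subgroup.

No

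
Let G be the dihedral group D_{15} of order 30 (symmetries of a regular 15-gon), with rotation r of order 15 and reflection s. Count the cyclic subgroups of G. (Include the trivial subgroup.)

19

A cyclic subgroup of order d is generated by each of its φ(d) elements of order d, so the cyclic subgroups of order d number (#elements of order d)/φ(d).
Cyclic subgroups by order — order 1: 1; order 2: 15; order 3: 1; order 5: 1; order 15: 1.
Total: 19.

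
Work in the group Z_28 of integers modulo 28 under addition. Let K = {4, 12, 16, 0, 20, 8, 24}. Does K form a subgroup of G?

Yes

|K| = 7 divides |G| = 28, consistent with Lagrange.
K contains the identity, every element's inverse is in K, and K is closed under +: it is a subgroup.
In fact K = ⟨16⟩.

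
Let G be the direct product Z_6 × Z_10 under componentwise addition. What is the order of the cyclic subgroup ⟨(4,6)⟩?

15

The order of (4,6) in Z_6 × Z_10 is lcm(ord(4) in Z_6, ord(6) in Z_10).
ord(4) = 3 and ord(6) = 5, so |⟨(4,6)⟩| = lcm(3, 5) = 15.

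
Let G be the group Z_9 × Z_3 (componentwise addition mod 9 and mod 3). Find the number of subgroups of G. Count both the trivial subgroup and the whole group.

|G| = 27, so by Lagrange every subgroup order divides 27. Divisors: 1, 3, 9, 27.
Subgroups by order — order 1: 1; order 3: 4; order 9: 4; order 27: 1.
Total: 1 + 4 + 4 + 1 = 10.

10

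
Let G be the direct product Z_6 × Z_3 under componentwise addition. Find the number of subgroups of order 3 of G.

4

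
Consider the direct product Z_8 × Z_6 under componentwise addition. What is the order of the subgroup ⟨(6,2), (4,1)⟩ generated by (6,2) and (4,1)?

24

|⟨(6,2)⟩| = 12 and |⟨(4,1)⟩| = 6, so |H| is a multiple of lcm(12, 6) = 12 and divides |G| = 48.
Closing under the operation: H = {(0,0), (0,1), (0,2), (0,3), (0,4), (0,5), (2,0), (2,1), (2,2), (2,3), (2,4), (2,5), (4,0), (4,1), (4,2), (4,3), (4,4), (4,5), (6,0), (6,1), (6,2), (6,3), (6,4), (6,5)}, so |H| = 24.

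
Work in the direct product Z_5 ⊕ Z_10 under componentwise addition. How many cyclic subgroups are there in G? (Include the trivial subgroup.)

14

A cyclic subgroup of order d is generated by each of its φ(d) elements of order d, so the cyclic subgroups of order d number (#elements of order d)/φ(d).
Cyclic subgroups by order — order 1: 1; order 2: 1; order 5: 6; order 10: 6.
Total: 14.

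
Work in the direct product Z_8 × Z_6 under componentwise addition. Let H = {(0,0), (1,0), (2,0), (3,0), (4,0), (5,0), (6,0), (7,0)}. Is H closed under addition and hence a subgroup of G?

Yes

|H| = 8 divides |G| = 48, consistent with Lagrange.
H contains the identity, every element's inverse is in H, and H is closed under +: it is a subgroup.
In fact H = ⟨(7,0)⟩.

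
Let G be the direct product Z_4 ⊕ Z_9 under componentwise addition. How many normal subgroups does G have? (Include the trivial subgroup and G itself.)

G is abelian, so every subgroup is normal.
G has 9 subgroups in total, hence 9 normal subgroups.

9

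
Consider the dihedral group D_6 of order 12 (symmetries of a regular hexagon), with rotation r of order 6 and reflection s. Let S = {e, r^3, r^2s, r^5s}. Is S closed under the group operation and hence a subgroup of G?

|S| = 4 divides |G| = 12, consistent with Lagrange.
S contains the identity, every element's inverse is in S, and S is closed under ·: it is a subgroup.

Yes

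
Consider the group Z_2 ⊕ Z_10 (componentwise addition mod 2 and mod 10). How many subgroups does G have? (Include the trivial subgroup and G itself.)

|G| = 20, so by Lagrange every subgroup order divides 20. Divisors: 1, 2, 4, 5, 10, 20.
Subgroups by order — order 1: 1; order 2: 3; order 4: 1; order 5: 1; order 10: 3; order 20: 1.
Total: 1 + 3 + 1 + 1 + 3 + 1 = 10.

10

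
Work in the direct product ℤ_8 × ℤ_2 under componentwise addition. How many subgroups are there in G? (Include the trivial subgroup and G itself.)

11

|G| = 16, so by Lagrange every subgroup order divides 16. Divisors: 1, 2, 4, 8, 16.
Subgroups by order — order 1: 1; order 2: 3; order 4: 3; order 8: 3; order 16: 1.
Total: 1 + 3 + 3 + 3 + 1 = 11.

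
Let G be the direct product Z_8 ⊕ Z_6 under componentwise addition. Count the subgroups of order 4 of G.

|G| = 48 and 4 | 48, so subgroups of order 4 are possible by Lagrange.
The subgroups of order 4 are: {(0,0), (0,3), (4,0), (4,3)}; {(0,0), (2,0), (4,0), (6,0)}; {(0,0), (2,3), (4,0), (6,3)}.
So G has 3 subgroups of order 4.

3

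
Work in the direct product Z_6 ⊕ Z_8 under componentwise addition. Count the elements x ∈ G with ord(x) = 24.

An element (a,b) has order lcm(ord(a), ord(b)); count pairs with lcm equal to 24.
Enumerating gives 16 such elements.

16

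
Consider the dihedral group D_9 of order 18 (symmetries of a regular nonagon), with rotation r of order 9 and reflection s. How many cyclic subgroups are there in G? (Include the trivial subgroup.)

12

Each element a generates a cyclic subgroup ⟨a⟩; distinct elements may generate the same one (a cyclic group of order d has φ(d) generators).
Cyclic subgroups by order — order 1: 1; order 2: 9; order 3: 1; order 9: 1.
Total: 12.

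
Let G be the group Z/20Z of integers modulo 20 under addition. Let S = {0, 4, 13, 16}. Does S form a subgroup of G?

13 ∈ S but its inverse 7 ∉ S, so S is not a subgroup.

No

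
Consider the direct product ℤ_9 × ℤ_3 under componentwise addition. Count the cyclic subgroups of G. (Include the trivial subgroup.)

8

Each element a generates a cyclic subgroup ⟨a⟩; distinct elements may generate the same one (a cyclic group of order d has φ(d) generators).
Cyclic subgroups by order — order 1: 1; order 3: 4; order 9: 3.
Total: 8.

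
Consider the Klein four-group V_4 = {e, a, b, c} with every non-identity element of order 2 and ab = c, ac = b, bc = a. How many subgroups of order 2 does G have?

|G| = 4 and 2 | 4, so subgroups of order 2 are possible by Lagrange.
The subgroups of order 2 are: {e, a}; {e, b}; {e, c}.
So G has 3 subgroups of order 2.

3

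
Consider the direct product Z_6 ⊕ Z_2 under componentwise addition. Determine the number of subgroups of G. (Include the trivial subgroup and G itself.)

10

|G| = 12, so by Lagrange every subgroup order divides 12. Divisors: 1, 2, 3, 4, 6, 12.
Subgroups by order — order 1: 1; order 2: 3; order 3: 1; order 4: 1; order 6: 3; order 12: 1.
Total: 1 + 3 + 1 + 1 + 3 + 1 = 10.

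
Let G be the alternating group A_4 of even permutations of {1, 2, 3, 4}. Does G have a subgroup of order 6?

No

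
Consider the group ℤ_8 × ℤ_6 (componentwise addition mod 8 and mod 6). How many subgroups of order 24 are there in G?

|G| = 48 and 24 | 48, so subgroups of order 24 are possible by Lagrange.
The subgroups of order 24 are: {(0,0), (0,1), (0,2), (0,3), (0,4), (0,5), (2,0), (2,1), (2,2), (2,3), (2,4), (2,5), (4,0), (4,1), (4,2), (4,3), (4,4), (4,5), (6,0), (6,1), (6,2), (6,3), (6,4), (6,5)}; {(0,0), (0,2), (0,4), (1,0), (1,2), (1,4), (2,0), (2,2), (2,4), (3,0), (3,2), (3,4), (4,0), (4,2), (4,4), (5,0), (5,2), (5,4), (6,0), (6,2), (6,4), (7,0), (7,2), (7,4)}; {(0,0), (0,2), (0,4), (1,1), (1,3), (1,5), (2,0), (2,2), (2,4), (3,1), (3,3), (3,5), (4,0), (4,2), (4,4), (5,1), (5,3), (5,5), (6,0), (6,2), (6,4), (7,1), (7,3), (7,5)}.
So G has 3 subgroups of order 24.

3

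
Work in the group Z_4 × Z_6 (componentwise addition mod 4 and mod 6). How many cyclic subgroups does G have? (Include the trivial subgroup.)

Each element a generates a cyclic subgroup ⟨a⟩; distinct elements may generate the same one (a cyclic group of order d has φ(d) generators).
Cyclic subgroups by order — order 1: 1; order 2: 3; order 3: 1; order 4: 2; order 6: 3; order 12: 2.
Total: 12.

12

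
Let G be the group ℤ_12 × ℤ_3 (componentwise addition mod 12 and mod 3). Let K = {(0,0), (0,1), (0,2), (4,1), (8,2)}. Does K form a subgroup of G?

|K| = 5 does not divide |G| = 36, so by Lagrange K is not a subgroup.

No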